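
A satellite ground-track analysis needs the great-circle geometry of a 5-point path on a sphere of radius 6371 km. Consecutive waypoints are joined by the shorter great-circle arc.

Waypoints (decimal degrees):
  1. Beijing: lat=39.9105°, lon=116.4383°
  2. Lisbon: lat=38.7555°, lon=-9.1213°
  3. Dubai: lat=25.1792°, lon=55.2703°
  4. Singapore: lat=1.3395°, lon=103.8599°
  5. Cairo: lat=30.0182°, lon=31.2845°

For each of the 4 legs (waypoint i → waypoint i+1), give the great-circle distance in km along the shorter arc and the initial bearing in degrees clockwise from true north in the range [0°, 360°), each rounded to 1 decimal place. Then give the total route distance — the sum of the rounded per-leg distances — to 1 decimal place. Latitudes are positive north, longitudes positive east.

Leg 1: φ1=0.6965696, φ2=0.6764111, Δφ=-0.0201586, Δλ=-2.1914284 rad; a=sin²(Δφ/2)+cosφ1·cosφ2·sin²(Δλ/2)=0.4731133263; c=2·atan2(√a, √(1-a))=1.516997031; dist=6371·c=9664.788 ≈ 9664.8 km; running total=9664.8 km
Leg 1 bearing: y=sinΔλ·cosφ2=-0.63439574, x=cosφ1·sinφ2-sinφ1·cosφ2·cosΔλ=0.77113583; θ=atan2(y, x)=-39.4433° <0 so +360° → 320.5567° ≈ 320.6°
Leg 2: φ1=0.6764111, φ2=0.4394599, Δφ=-0.2369511, Δλ=1.1238454 rad; a=sin²(Δφ/2)+cosφ1·cosφ2·sin²(Δλ/2)=0.2143203816; c=2·atan2(√a, √(1-a))=0.962635233; dist=6371·c=6132.949 ≈ 6132.9 km; running total=15797.7 km
Leg 2 bearing: y=sinΔλ·cosφ2=0.81608447, x=cosφ1·sinφ2-sinφ1·cosφ2·cosΔλ=0.08691810; θ=atan2(y, x)=83.9206° ≈ 83.9°
Leg 3: φ1=0.4394599, φ2=0.0233787, Δφ=-0.4160813, Δλ=0.8480485 rad; a=sin²(Δφ/2)+cosφ1·cosφ2·sin²(Δλ/2)=0.1958098751; c=2·atan2(√a, √(1-a))=0.916778235; dist=6371·c=5840.794 ≈ 5840.8 km; running total=21638.5 km
Leg 3 bearing: y=sinΔλ·cosφ2=0.74978607, x=cosφ1·sinφ2-sinφ1·cosφ2·cosΔλ=-0.26018132; θ=atan2(y, x)=109.1372° ≈ 109.1°
Leg 4: φ1=0.0233787, φ2=0.5239164, Δφ=0.5005377, Δλ=-1.2666797 rad; a=sin²(Δφ/2)+cosφ1·cosφ2·sin²(Δλ/2)=0.3645460033; c=2·atan2(√a, √(1-a))=1.296460154; dist=6371·c=8259.748 ≈ 8259.7 km; running total=29898.2 km
Leg 4 bearing: y=sinΔλ·cosφ2=-0.82613352, x=cosφ1·sinφ2-sinφ1·cosφ2·cosΔλ=0.49407719; θ=atan2(y, x)=-59.1181° <0 so +360° → 300.8819° ≈ 300.9°

Leg 1: dist=9664.8 km, bearing=320.6°
Leg 2: dist=6132.9 km, bearing=83.9°
Leg 3: dist=5840.8 km, bearing=109.1°
Leg 4: dist=8259.7 km, bearing=300.9°
Total: 29898.2 km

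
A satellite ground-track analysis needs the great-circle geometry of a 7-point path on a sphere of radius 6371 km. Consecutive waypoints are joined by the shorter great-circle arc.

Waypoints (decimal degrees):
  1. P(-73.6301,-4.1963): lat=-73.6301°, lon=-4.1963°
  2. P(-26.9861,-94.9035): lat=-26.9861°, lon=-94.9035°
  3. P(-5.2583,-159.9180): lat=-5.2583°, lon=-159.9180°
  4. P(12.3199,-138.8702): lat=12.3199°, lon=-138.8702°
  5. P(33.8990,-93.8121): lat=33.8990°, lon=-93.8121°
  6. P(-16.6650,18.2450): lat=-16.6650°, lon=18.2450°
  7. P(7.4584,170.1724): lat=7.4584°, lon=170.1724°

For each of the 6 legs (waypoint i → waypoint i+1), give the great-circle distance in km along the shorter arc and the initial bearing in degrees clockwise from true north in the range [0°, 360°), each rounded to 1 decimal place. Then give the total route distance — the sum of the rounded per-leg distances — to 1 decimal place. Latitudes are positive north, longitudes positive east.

Leg 1: φ1=-1.2850877, φ2=-0.4709963, Δφ=0.8140914, Δλ=-1.5831393 rad; a=sin²(Δφ/2)+cosφ1·cosφ2·sin²(Δλ/2)=0.2838602790; c=2·atan2(√a, √(1-a))=1.123777250; dist=6371·c=7159.585 ≈ 7159.6 km; running total=7159.6 km
Leg 1 bearing: y=sinΔλ·cosφ2=-0.89104876, x=cosφ1·sinφ2-sinφ1·cosφ2·cosΔλ=-0.13844348; θ=atan2(y, x)=-98.8315° <0 so +360° → 261.1685° ≈ 261.2°
Leg 2: φ1=-0.4709963, φ2=-0.0917746, Δφ=0.3792216, Δλ=-1.1347171 rad; a=sin²(Δφ/2)+cosφ1·cosφ2·sin²(Δλ/2)=0.2917998506; c=2·atan2(√a, √(1-a))=1.141313891; dist=6371·c=7271.311 ≈ 7271.3 km; running total=14430.9 km
Leg 2 bearing: y=sinΔλ·cosφ2=-0.90260021, x=cosφ1·sinφ2-sinφ1·cosφ2·cosΔλ=0.10919546; θ=atan2(y, x)=-83.1019° <0 so +360° → 276.8981° ≈ 276.9°
Leg 3: φ1=-0.0917746, φ2=0.2150228, Δφ=0.3067975, Δλ=0.3673534 rad; a=sin²(Δφ/2)+cosφ1·cosφ2·sin²(Δλ/2)=0.0558012422; c=2·atan2(√a, √(1-a))=0.476953716; dist=6371·c=3038.672 ≈ 3038.7 km; running total=17469.6 km
Leg 3 bearing: y=sinΔλ·cosφ2=0.35087608, x=cosφ1·sinφ2-sinφ1·cosφ2·cosΔλ=0.29603350; θ=atan2(y, x)=49.8457° ≈ 49.8°
Leg 4: φ1=0.2150228, φ2=0.5916492, Δφ=0.3766263, Δλ=0.7864122 rad; a=sin²(Δφ/2)+cosφ1·cosφ2·sin²(Δλ/2)=0.1540902270; c=2·atan2(√a, √(1-a))=0.806790405; dist=6371·c=5140.062 ≈ 5140.1 km; running total=22609.7 km
Leg 4 bearing: y=sinΔλ·cosφ2=0.58750905, x=cosφ1·sinφ2-sinφ1·cosφ2·cosΔλ=0.41978427; θ=atan2(y, x)=54.4536° ≈ 54.5°
Leg 5: φ1=0.5916492, φ2=-0.2908591, Δφ=-0.8825083, Δλ=1.9557653 rad; a=sin²(Δφ/2)+cosφ1·cosφ2·sin²(Δλ/2)=0.7292749584; c=2·atan2(√a, √(1-a))=2.047159089; dist=6371·c=13042.451 ≈ 13042.5 km; running total=35652.2 km
Leg 5 bearing: y=sinΔλ·cosφ2=0.88788206, x=cosφ1·sinφ2-sinφ1·cosφ2·cosΔλ=-0.03738218; θ=atan2(y, x)=92.4109° ≈ 92.4°
Leg 6: φ1=-0.2908591, φ2=0.1301736, Δφ=0.4210328, Δλ=2.6516334 rad; a=sin²(Δφ/2)+cosφ1·cosφ2·sin²(Δλ/2)=0.9376824451; c=2·atan2(√a, √(1-a))=2.636986371; dist=6371·c=16800.240 ≈ 16800.2 km; running total=52452.4 km
Leg 6 bearing: y=sinΔλ·cosφ2=0.46660849, x=cosφ1·sinφ2-sinφ1·cosφ2·cosΔλ=-0.12654180; θ=atan2(y, x)=105.1734° ≈ 105.2°

Leg 1: dist=7159.6 km, bearing=261.2°
Leg 2: dist=7271.3 km, bearing=276.9°
Leg 3: dist=3038.7 km, bearing=49.8°
Leg 4: dist=5140.1 km, bearing=54.5°
Leg 5: dist=13042.5 km, bearing=92.4°
Leg 6: dist=16800.2 km, bearing=105.2°
Total: 52452.4 km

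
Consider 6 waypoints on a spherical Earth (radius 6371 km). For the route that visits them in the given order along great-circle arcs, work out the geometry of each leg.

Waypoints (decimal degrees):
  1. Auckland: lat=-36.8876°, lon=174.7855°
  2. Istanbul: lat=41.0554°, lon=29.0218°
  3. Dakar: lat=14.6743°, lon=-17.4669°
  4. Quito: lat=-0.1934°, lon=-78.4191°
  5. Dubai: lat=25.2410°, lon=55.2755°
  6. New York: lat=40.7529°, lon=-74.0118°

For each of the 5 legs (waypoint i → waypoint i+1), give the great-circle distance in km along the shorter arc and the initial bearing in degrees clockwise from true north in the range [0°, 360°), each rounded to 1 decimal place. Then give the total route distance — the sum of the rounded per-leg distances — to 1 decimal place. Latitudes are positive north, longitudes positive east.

Leg 1: φ1=-0.6438101, φ2=0.7165519, Δφ=1.3603620, Δλ=-2.5440565 rad; a=sin²(Δφ/2)+cosφ1·cosφ2·sin²(Δλ/2)=0.9464247118; c=2·atan2(√a, √(1-a))=2.674429402; dist=6371·c=17038.790 ≈ 17038.8 km; running total=17038.8 km
Leg 1 bearing: y=sinΔλ·cosφ2=-0.42424800, x=cosφ1·sinφ2-sinφ1·cosφ2·cosΔλ=0.15110770; θ=atan2(y, x)=-70.3952° <0 so +360° → 289.6048° ≈ 289.6°
Leg 2: φ1=0.7165519, φ2=0.2561149, Δφ=-0.4604371, Δλ=-0.8113809 rad; a=sin²(Δφ/2)+cosφ1·cosφ2·sin²(Δλ/2)=0.1656878854; c=2·atan2(√a, √(1-a))=0.838439230; dist=6371·c=5341.696 ≈ 5341.7 km; running total=22380.5 km
Leg 2 bearing: y=sinΔλ·cosφ2=-0.70158239, x=cosφ1·sinφ2-sinφ1·cosφ2·cosΔλ=-0.24642198; θ=atan2(y, x)=-109.3532° <0 so +360° → 250.6468° ≈ 250.6°
Leg 3: φ1=0.2561149, φ2=-0.0033755, Δφ=-0.2594903, Δλ=-1.0638166 rad; a=sin²(Δφ/2)+cosφ1·cosφ2·sin²(Δλ/2)=0.2655781056; c=2·atan2(√a, √(1-a))=1.082815000; dist=6371·c=6898.614 ≈ 6898.6 km; running total=29279.1 km
Leg 3 bearing: y=sinΔλ·cosφ2=-0.87420996, x=cosφ1·sinφ2-sinφ1·cosφ2·cosΔλ=-0.12626339; θ=atan2(y, x)=-98.2185° <0 so +360° → 261.7815° ≈ 261.8°
Leg 4: φ1=-0.0033755, φ2=0.4405386, Δφ=0.4439140, Δλ=2.3334110 rad; a=sin²(Δφ/2)+cosφ1·cosφ2·sin²(Δλ/2)=0.8131463140; c=2·atan2(√a, √(1-a))=2.247584849; dist=6371·c=14319.363 ≈ 14319.4 km; running total=43598.5 km
Leg 4 bearing: y=sinΔλ·cosφ2=0.65399868, x=cosφ1·sinφ2-sinφ1·cosφ2·cosΔλ=0.42431505; θ=atan2(y, x)=57.0244° ≈ 57.0°
Leg 5: φ1=0.4405386, φ2=0.7112723, Δφ=0.2707337, Δλ=-2.2564891 rad; a=sin²(Δφ/2)+cosφ1·cosφ2·sin²(Δλ/2)=0.5777536575; c=2·atan2(√a, √(1-a))=1.726937322; dist=6371·c=11002.318 ≈ 11002.3 km; running total=54600.8 km
Leg 5 bearing: y=sinΔλ·cosφ2=-0.58631502, x=cosφ1·sinφ2-sinφ1·cosφ2·cosΔλ=0.79501709; θ=atan2(y, x)=-36.4083° <0 so +360° → 323.5917° ≈ 323.6°

Leg 1: dist=17038.8 km, bearing=289.6°
Leg 2: dist=5341.7 km, bearing=250.6°
Leg 3: dist=6898.6 km, bearing=261.8°
Leg 4: dist=14319.4 km, bearing=57.0°
Leg 5: dist=11002.3 km, bearing=323.6°
Total: 54600.8 km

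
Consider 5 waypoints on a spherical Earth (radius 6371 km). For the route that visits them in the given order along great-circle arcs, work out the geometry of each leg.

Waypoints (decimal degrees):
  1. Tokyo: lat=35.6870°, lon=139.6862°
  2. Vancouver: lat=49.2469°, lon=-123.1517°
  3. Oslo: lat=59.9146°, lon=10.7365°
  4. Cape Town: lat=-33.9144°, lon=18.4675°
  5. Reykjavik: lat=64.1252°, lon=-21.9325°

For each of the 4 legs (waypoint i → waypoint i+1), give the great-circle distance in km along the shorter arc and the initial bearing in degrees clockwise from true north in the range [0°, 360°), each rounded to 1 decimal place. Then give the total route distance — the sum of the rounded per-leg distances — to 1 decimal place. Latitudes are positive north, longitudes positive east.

Leg 1: dist=7553.0 km, bearing=44.3°
Leg 2: dist=7185.5 km, bearing=23.6°
Leg 3: dist=10457.5 km, bearing=173.6°
Leg 4: dist=11461.4 km, bearing=343.1°
Total: 36657.4 km

Leg 1: φ1=0.6228557, φ2=0.8595206, Δφ=0.2366649, Δλ=-4.5873868 rad; a=sin²(Δφ/2)+cosφ1·cosφ2·sin²(Δλ/2)=0.3120977075; c=2·atan2(√a, √(1-a))=1.185531478; dist=6371·c=7553.021 ≈ 7553.0 km; running total=7553.0 km
Leg 1 bearing: y=sinΔλ·cosφ2=0.64770719, x=cosφ1·sinφ2-sinφ1·cosφ2·cosΔλ=0.66275660; θ=atan2(y, x)=44.3420° ≈ 44.3°
Leg 2: φ1=0.8595206, φ2=1.0457070, Δφ=0.1861865, Δλ=2.3367899 rad; a=sin²(Δφ/2)+cosφ1·cosφ2·sin²(Δλ/2)=0.2856937182; c=2·atan2(√a, √(1-a))=1.127839754; dist=6371·c=7185.467 ≈ 7185.5 km; running total=14738.5 km
Leg 2 bearing: y=sinΔλ·cosφ2=0.36127684, x=cosφ1·sinφ2-sinφ1·cosφ2·cosΔλ=0.82811250; θ=atan2(y, x)=23.5700° ≈ 23.6°
Leg 3: φ1=1.0457070, φ2=-0.5919179, Δφ=-1.6376250, Δλ=0.1349314 rad; a=sin²(Δφ/2)+cosφ1·cosφ2·sin²(Δλ/2)=0.5352800965; c=2·atan2(√a, √(1-a))=1.641415201; dist=6371·c=10457.456 ≈ 10457.5 km; running total=25196.0 km
Leg 3 bearing: y=sinΔλ·cosφ2=0.11163633, x=cosφ1·sinφ2-sinφ1·cosφ2·cosΔλ=-0.99124093; θ=atan2(y, x)=173.5743° ≈ 173.6°
Leg 4: φ1=-0.5919179, φ2=1.1191959, Δφ=1.7111138, Δλ=-0.7051130 rad; a=sin²(Δφ/2)+cosφ1·cosφ2·sin²(Δλ/2)=0.6131095369; c=2·atan2(√a, √(1-a))=1.798990699; dist=6371·c=11461.370 ≈ 11461.4 km; running total=36657.4 km
Leg 4 bearing: y=sinΔλ·cosφ2=-0.28284348, x=cosφ1·sinφ2-sinφ1·cosφ2·cosΔλ=0.93210756; θ=atan2(y, x)=-16.8802° <0 so +360° → 343.1198° ≈ 343.1°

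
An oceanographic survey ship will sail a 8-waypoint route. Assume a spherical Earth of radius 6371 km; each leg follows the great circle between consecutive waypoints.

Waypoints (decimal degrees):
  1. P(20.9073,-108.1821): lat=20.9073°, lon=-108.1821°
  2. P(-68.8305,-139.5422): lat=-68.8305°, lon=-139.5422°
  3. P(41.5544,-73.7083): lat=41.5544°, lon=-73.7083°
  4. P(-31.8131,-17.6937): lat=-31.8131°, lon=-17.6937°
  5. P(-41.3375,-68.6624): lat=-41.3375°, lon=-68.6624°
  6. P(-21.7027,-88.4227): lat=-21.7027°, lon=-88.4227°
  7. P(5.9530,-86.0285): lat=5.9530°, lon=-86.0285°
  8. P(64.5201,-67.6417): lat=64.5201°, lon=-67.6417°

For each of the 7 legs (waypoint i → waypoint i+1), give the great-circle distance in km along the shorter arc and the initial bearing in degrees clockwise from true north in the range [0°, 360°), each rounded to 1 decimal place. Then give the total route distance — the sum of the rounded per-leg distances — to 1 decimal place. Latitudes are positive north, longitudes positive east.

Leg 1: φ1=0.3649012, φ2=-1.2013189, Δφ=-1.5662201, Δλ=-0.5473370 rad; a=sin²(Δφ/2)+cosφ1·cosφ2·sin²(Δλ/2)=0.5223531225; c=2·atan2(√a, √(1-a))=1.615517477; dist=6371·c=10292.462 ≈ 10292.5 km; running total=10292.5 km
Leg 1 bearing: y=sinΔλ·cosφ2=-0.18793658, x=cosφ1·sinφ2-sinφ1·cosφ2·cosΔλ=-0.98116318; θ=atan2(y, x)=-169.1566° <0 so +360° → 190.8434° ≈ 190.8°
Leg 2: φ1=-1.2013189, φ2=0.7252611, Δφ=1.9265799, Δλ=1.1490183 rad; a=sin²(Δφ/2)+cosφ1·cosφ2·sin²(Δλ/2)=0.7539671495; c=2·atan2(√a, √(1-a))=2.103581331; dist=6371·c=13401.917 ≈ 13401.9 km; running total=23694.4 km
Leg 2 bearing: y=sinΔλ·cosφ2=0.68274481, x=cosφ1·sinφ2-sinφ1·cosφ2·cosΔλ=0.52522593; θ=atan2(y, x)=52.4294° ≈ 52.4°
Leg 3: φ1=0.7252611, φ2=-0.5552433, Δφ=-1.2805044, Δλ=0.9776392 rad; a=sin²(Δφ/2)+cosφ1·cosφ2·sin²(Δλ/2)=0.4971073416; c=2·atan2(√a, √(1-a))=1.565010978; dist=6371·c=9970.685 ≈ 9970.7 km; running total=33665.1 km
Leg 3 bearing: y=sinΔλ·cosφ2=0.70461414, x=cosφ1·sinφ2-sinφ1·cosφ2·cosΔλ=-0.70956709; θ=atan2(y, x)=135.2007° ≈ 135.2°
Leg 4: φ1=-0.5552433, φ2=-0.7214755, Δφ=-0.1662321, Δλ=-0.8895716 rad; a=sin²(Δφ/2)+cosφ1·cosφ2·sin²(Δλ/2)=0.1250104759; c=2·atan2(√a, √(1-a))=0.722765923; dist=6371·c=4604.742 ≈ 4604.7 km; running total=38269.8 km
Leg 4 bearing: y=sinΔλ·cosφ2=-0.58324784, x=cosφ1·sinφ2-sinφ1·cosφ2·cosΔλ=-0.31201503; θ=atan2(y, x)=-118.1451° <0 so +360° → 241.8549° ≈ 241.9°
Leg 5: φ1=-0.7214755, φ2=-0.3787836, Δφ=0.3426919, Δλ=-0.3448823 rad; a=sin²(Δφ/2)+cosφ1·cosφ2·sin²(Δλ/2)=0.0496125089; c=2·atan2(√a, √(1-a))=0.449245604; dist=6371·c=2862.144 ≈ 2862.1 km; running total=41131.9 km
Leg 5 bearing: y=sinΔλ·cosφ2=-0.31412074, x=cosφ1·sinφ2-sinφ1·cosφ2·cosΔλ=0.29988764; θ=atan2(y, x)=-46.3279° <0 so +360° → 313.6721° ≈ 313.7°
Leg 6: φ1=-0.3787836, φ2=0.1038995, Δφ=0.4826830, Δλ=0.0417867 rad; a=sin²(Δφ/2)+cosφ1·cosφ2·sin²(Δλ/2)=0.0575269581; c=2·atan2(√a, √(1-a))=0.484418105; dist=6371·c=3086.228 ≈ 3086.2 km; running total=44218.1 km
Leg 6 bearing: y=sinΔλ·cosφ2=0.04154924, x=cosφ1·sinφ2-sinφ1·cosφ2·cosΔλ=0.46383627; θ=atan2(y, x)=5.1187° ≈ 5.1°
Leg 7: φ1=0.1038995, φ2=1.1260882, Δφ=1.0221887, Δλ=0.3209102 rad; a=sin²(Δφ/2)+cosφ1·cosφ2·sin²(Δλ/2)=0.2501719409; c=2·atan2(√a, √(1-a))=1.047594586; dist=6371·c=6674.225 ≈ 6674.2 km; running total=50892.3 km
Leg 7 bearing: y=sinΔλ·cosφ2=0.13569641, x=cosφ1·sinφ2-sinφ1·cosφ2·cosΔλ=0.85552922; θ=atan2(y, x)=9.0127° ≈ 9.0°

Leg 1: dist=10292.5 km, bearing=190.8°
Leg 2: dist=13401.9 km, bearing=52.4°
Leg 3: dist=9970.7 km, bearing=135.2°
Leg 4: dist=4604.7 km, bearing=241.9°
Leg 5: dist=2862.1 km, bearing=313.7°
Leg 6: dist=3086.2 km, bearing=5.1°
Leg 7: dist=6674.2 km, bearing=9.0°
Total: 50892.3 km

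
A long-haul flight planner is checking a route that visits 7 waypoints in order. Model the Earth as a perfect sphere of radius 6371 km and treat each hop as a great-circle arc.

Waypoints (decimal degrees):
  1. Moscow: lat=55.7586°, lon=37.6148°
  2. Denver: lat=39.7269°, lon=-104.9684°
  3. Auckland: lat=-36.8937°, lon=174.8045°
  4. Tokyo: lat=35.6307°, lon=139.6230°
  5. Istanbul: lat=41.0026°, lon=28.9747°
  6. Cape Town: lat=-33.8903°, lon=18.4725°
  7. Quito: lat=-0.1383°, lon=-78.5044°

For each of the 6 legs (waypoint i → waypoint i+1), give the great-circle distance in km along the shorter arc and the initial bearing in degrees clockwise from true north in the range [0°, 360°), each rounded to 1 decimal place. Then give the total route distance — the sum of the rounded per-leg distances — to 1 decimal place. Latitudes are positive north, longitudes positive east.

Leg 1: φ1=0.9731712, φ2=0.6933652, Δφ=-0.2798059, Δλ=-2.4885463 rad; a=sin²(Δφ/2)+cosφ1·cosφ2·sin²(Δλ/2)=0.4076802184; c=2·atan2(√a, √(1-a))=1.385091220; dist=6371·c=8824.416 ≈ 8824.4 km; running total=8824.4 km
Leg 1 bearing: y=sinΔλ·cosφ2=-0.46731163, x=cosφ1·sinφ2-sinφ1·cosφ2·cosΔλ=0.86459706; θ=atan2(y, x)=-28.3911° <0 so +360° → 331.6089° ≈ 331.6°
Leg 2: φ1=0.6933652, φ2=-0.6439165, Δφ=-1.3372817, Δλ=4.8829583 rad; a=sin²(Δφ/2)+cosφ1·cosφ2·sin²(Δλ/2)=0.6396413261; c=2·atan2(√a, √(1-a))=1.853843280; dist=6371·c=11810.836 ≈ 11810.8 km; running total=20635.2 km
Leg 2 bearing: y=sinΔλ·cosφ2=-0.78814493, x=cosφ1·sinφ2-sinφ1·cosφ2·cosΔλ=-0.54847860; θ=atan2(y, x)=-124.8345° <0 so +360° → 235.1655° ≈ 235.2°
Leg 3: φ1=-0.6439165, φ2=0.6218730, Δφ=1.2657896, Δλ=-0.6140330 rad; a=sin²(Δφ/2)+cosφ1·cosφ2·sin²(Δλ/2)=0.4092202094; c=2·atan2(√a, √(1-a))=1.388224167; dist=6371·c=8844.376 ≈ 8844.4 km; running total=29479.6 km
Leg 3 bearing: y=sinΔλ·cosφ2=-0.46830322, x=cosφ1·sinφ2-sinφ1·cosφ2·cosΔλ=0.86471279; θ=atan2(y, x)=-28.4387° <0 so +360° → 331.5613° ≈ 331.6°
Leg 4: φ1=0.6218730, φ2=0.7156304, Δφ=0.0937573, Δλ=-1.9311771 rad; a=sin²(Δφ/2)+cosφ1·cosφ2·sin²(Δλ/2)=0.4170445949; c=2·atan2(√a, √(1-a))=1.404114776; dist=6371·c=8945.615 ≈ 8945.6 km; running total=38425.2 km
Leg 4 bearing: y=sinΔλ·cosφ2=-0.70620114, x=cosφ1·sinφ2-sinφ1·cosφ2·cosΔλ=0.68829757; θ=atan2(y, x)=-45.7356° <0 so +360° → 314.2644° ≈ 314.3°
Leg 5: φ1=0.7156304, φ2=-0.5914973, Δφ=-1.3071277, Δλ=-0.1832980 rad; a=sin²(Δφ/2)+cosφ1·cosφ2·sin²(Δλ/2)=0.3749352240; c=2·atan2(√a, √(1-a))=1.317982269; dist=6371·c=8396.865 ≈ 8396.9 km; running total=46822.1 km
Leg 5 bearing: y=sinΔλ·cosφ2=-0.15130627, x=cosφ1·sinφ2-sinφ1·cosφ2·cosΔλ=-0.95631669; θ=atan2(y, x)=-171.0093° <0 so +360° → 188.9907° ≈ 189.0°
Leg 6: φ1=-0.5914973, φ2=-0.0024138, Δφ=0.5890835, Δλ=-1.6925662 rad; a=sin²(Δφ/2)+cosφ1·cosφ2·sin²(Δλ/2)=0.5497430683; c=2·atan2(√a, √(1-a))=1.670447309; dist=6371·c=10642.420 ≈ 10642.4 km; running total=57464.5 km
Leg 6 bearing: y=sinΔλ·cosφ2=-0.99259231, x=cosφ1·sinφ2-sinφ1·cosφ2·cosΔλ=-0.06973527; θ=atan2(y, x)=-94.0188° <0 so +360° → 265.9812° ≈ 266.0°

Leg 1: dist=8824.4 km, bearing=331.6°
Leg 2: dist=11810.8 km, bearing=235.2°
Leg 3: dist=8844.4 km, bearing=331.6°
Leg 4: dist=8945.6 km, bearing=314.3°
Leg 5: dist=8396.9 km, bearing=189.0°
Leg 6: dist=10642.4 km, bearing=266.0°
Total: 57464.5 km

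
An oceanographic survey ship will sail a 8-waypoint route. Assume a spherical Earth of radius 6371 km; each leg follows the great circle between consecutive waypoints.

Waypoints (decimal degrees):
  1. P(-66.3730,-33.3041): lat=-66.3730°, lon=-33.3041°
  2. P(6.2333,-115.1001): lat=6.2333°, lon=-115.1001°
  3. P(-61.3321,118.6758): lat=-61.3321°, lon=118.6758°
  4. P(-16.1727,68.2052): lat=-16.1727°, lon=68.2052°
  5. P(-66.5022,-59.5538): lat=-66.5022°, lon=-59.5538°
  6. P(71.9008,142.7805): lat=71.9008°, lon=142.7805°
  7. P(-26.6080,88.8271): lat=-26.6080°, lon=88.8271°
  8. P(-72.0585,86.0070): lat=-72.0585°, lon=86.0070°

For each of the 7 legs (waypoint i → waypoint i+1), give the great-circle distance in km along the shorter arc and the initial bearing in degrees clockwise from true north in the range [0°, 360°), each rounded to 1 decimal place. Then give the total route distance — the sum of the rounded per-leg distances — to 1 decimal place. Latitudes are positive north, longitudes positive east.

Leg 1: φ1=-1.1584274, φ2=0.1087916, Δφ=1.2672190, Δλ=-1.4276095 rad; a=sin²(Δφ/2)+cosφ1·cosφ2·sin²(Δλ/2)=0.5213115091; c=2·atan2(√a, √(1-a))=1.613432261; dist=6371·c=10279.177 ≈ 10279.2 km; running total=10279.2 km
Leg 1 bearing: y=sinΔλ·cosφ2=-0.98391480, x=cosφ1·sinφ2-sinφ1·cosφ2·cosΔλ=0.17347895; θ=atan2(y, x)=-80.0007° <0 so +360° → 279.9993° ≈ 280.0°
Leg 2: φ1=0.1087916, φ2=-1.0704471, Δφ=-1.1792387, Δλ=4.0801592 rad; a=sin²(Δφ/2)+cosφ1·cosφ2·sin²(Δλ/2)=0.6885432219; c=2·atan2(√a, √(1-a))=1.957444817; dist=6371·c=12470.881 ≈ 12470.9 km; running total=22750.1 km
Leg 2 bearing: y=sinΔλ·cosφ2=-0.38700547, x=cosφ1·sinφ2-sinφ1·cosφ2·cosΔλ=-0.84144672; θ=atan2(y, x)=-155.3009° <0 so +360° → 204.6991° ≈ 204.7°
Leg 3: φ1=-1.0704471, φ2=-0.2822669, Δφ=0.7881802, Δλ=-0.8808781 rad; a=sin²(Δφ/2)+cosφ1·cosφ2·sin²(Δλ/2)=0.2311783804; c=2·atan2(√a, √(1-a))=1.003156828; dist=6371·c=6391.112 ≈ 6391.1 km; running total=29141.2 km
Leg 3 bearing: y=sinΔλ·cosφ2=-0.74077513, x=cosφ1·sinφ2-sinφ1·cosφ2·cosΔλ=0.40273061; θ=atan2(y, x)=-61.4688° <0 so +360° → 298.5312° ≈ 298.5°
Leg 4: φ1=-0.2822669, φ2=-1.1606823, Δφ=-0.8784155, Δλ=-2.2298152 rad; a=sin²(Δφ/2)+cosφ1·cosφ2·sin²(Δλ/2)=0.4895254835; c=2·atan2(√a, √(1-a))=1.549845761; dist=6371·c=9874.067 ≈ 9874.1 km; running total=39015.3 km
Leg 4 bearing: y=sinΔλ·cosφ2=-0.31522054, x=cosφ1·sinφ2-sinφ1·cosφ2·cosΔλ=-0.94878720; θ=atan2(y, x)=-161.6217° <0 so +360° → 198.3783° ≈ 198.4°
Leg 5: φ1=-1.1606823, φ2=1.2549057, Δφ=2.4155880, Δλ=3.5313997 rad; a=sin²(Δφ/2)+cosφ1·cosφ2·sin²(Δλ/2)=0.9931360774; c=2·atan2(√a, √(1-a))=2.975704923; dist=6371·c=18958.216 ≈ 18958.2 km; running total=57973.5 km
Leg 5 bearing: y=sinΔλ·cosφ2=-0.11805510, x=cosφ1·sinφ2-sinφ1·cosφ2·cosΔλ=0.11545662; θ=atan2(y, x)=-45.6376° <0 so +360° → 314.3624° ≈ 314.4°
Leg 6: φ1=1.2549057, φ2=-0.4643972, Δφ=-1.7193029, Δλ=-0.9416645 rad; a=sin²(Δφ/2)+cosφ1·cosφ2·sin²(Δλ/2)=0.6311379634; c=2·atan2(√a, √(1-a))=1.836176267; dist=6371·c=11698.279 ≈ 11698.3 km; running total=69671.8 km
Leg 6 bearing: y=sinΔλ·cosφ2=-0.72290772, x=cosφ1·sinφ2-sinφ1·cosφ2·cosΔλ=-0.63923061; θ=atan2(y, x)=-131.4847° <0 so +360° → 228.5153° ≈ 228.5°
Leg 7: φ1=-0.4643972, φ2=-1.2576581, Δφ=-0.7932609, Δλ=-0.0492200 rad; a=sin²(Δφ/2)+cosφ1·cosφ2·sin²(Δλ/2)=0.1494041726; c=2·atan2(√a, √(1-a))=0.793728812; dist=6371·c=5056.846 ≈ 5056.8 km; running total=74728.6 km
Leg 7 bearing: y=sinΔλ·cosφ2=-0.01515590, x=cosφ1·sinφ2-sinφ1·cosφ2·cosΔλ=-0.71281173; θ=atan2(y, x)=-178.7820° <0 so +360° → 181.2180° ≈ 181.2°

Leg 1: dist=10279.2 km, bearing=280.0°
Leg 2: dist=12470.9 km, bearing=204.7°
Leg 3: dist=6391.1 km, bearing=298.5°
Leg 4: dist=9874.1 km, bearing=198.4°
Leg 5: dist=18958.2 km, bearing=314.4°
Leg 6: dist=11698.3 km, bearing=228.5°
Leg 7: dist=5056.8 km, bearing=181.2°
Total: 74728.6 km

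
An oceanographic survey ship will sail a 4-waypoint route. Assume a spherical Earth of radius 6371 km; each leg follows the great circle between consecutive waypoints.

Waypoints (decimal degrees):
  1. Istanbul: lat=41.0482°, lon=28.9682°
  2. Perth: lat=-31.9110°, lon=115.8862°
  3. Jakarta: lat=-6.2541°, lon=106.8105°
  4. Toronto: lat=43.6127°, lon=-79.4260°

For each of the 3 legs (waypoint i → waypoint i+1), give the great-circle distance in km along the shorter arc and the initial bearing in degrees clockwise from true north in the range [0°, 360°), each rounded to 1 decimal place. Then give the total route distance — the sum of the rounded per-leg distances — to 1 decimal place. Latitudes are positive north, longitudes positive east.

Leg 1: dist=12033.8 km, bearing=116.8°
Leg 2: dist=3004.6 km, bearing=339.8°
Leg 3: dist=15816.5 km, bearing=7.4°
Total: 30854.9 km

Leg 1: φ1=0.7164262, φ2=-0.5569520, Δφ=-1.2733783, Δλ=1.5170053 rad; a=sin²(Δφ/2)+cosφ1·cosφ2·sin²(Δλ/2)=0.6563548540; c=2·atan2(√a, √(1-a))=1.888840803; dist=6371·c=12033.805 ≈ 12033.8 km; running total=12033.8 km
Leg 1 bearing: y=sinΔλ·cosφ2=0.84764242, x=cosφ1·sinφ2-sinφ1·cosφ2·cosΔλ=-0.42861983; θ=atan2(y, x)=116.8240° ≈ 116.8°
Leg 2: φ1=-0.5569520, φ2=-0.1091546, Δφ=0.4477974, Δλ=-0.1584008 rad; a=sin²(Δφ/2)+cosφ1·cosφ2·sin²(Δλ/2)=0.0545804761; c=2·atan2(√a, √(1-a))=0.471607663; dist=6371·c=3004.612 ≈ 3004.6 km; running total=15038.4 km
Leg 2 bearing: y=sinΔλ·cosφ2=-0.15680050, x=cosφ1·sinφ2-sinφ1·cosφ2·cosΔλ=0.42640286; θ=atan2(y, x)=-20.1899° <0 so +360° → 339.8101° ≈ 339.8°
Leg 3: φ1=-0.1091546, φ2=0.7611852, Δφ=0.8703398, Δλ=-3.2504401 rad; a=sin²(Δφ/2)+cosφ1·cosφ2·sin²(Δλ/2)=0.8952970055; c=2·atan2(√a, √(1-a))=2.482574784; dist=6371·c=15816.484 ≈ 15816.5 km; running total=30854.9 km
Leg 3 bearing: y=sinΔλ·cosφ2=0.07865210, x=cosφ1·sinφ2-sinφ1·cosφ2·cosΔλ=0.60726844; θ=atan2(y, x)=7.3797° ≈ 7.4°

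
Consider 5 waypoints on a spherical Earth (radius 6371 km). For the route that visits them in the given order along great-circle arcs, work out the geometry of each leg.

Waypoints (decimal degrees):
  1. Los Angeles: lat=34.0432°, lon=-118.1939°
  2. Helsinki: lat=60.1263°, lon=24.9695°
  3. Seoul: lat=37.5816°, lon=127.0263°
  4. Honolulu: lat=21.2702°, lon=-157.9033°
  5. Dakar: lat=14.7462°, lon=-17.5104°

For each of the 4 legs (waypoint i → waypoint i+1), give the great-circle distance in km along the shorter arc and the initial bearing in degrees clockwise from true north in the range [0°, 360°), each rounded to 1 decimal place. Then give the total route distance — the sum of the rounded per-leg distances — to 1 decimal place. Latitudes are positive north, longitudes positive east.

Leg 1: dist=9015.3 km, bearing=17.6°
Leg 2: dist=7059.4 km, bearing=60.0°
Leg 3: dist=7305.5 km, bearing=81.1°
Leg 4: dist=14123.0 km, bearing=50.5°
Total: 37503.2 km

Leg 1: φ1=0.5941659, φ2=1.0494019, Δφ=0.4552360, Δλ=2.4986727 rad; a=sin²(Δφ/2)+cosφ1·cosφ2·sin²(Δλ/2)=0.4224457831; c=2·atan2(√a, √(1-a))=1.415059112; dist=6371·c=9015.342 ≈ 9015.3 km; running total=9015.3 km
Leg 1 bearing: y=sinΔλ·cosφ2=0.29862223, x=cosφ1·sinφ2-sinφ1·cosφ2·cosΔλ=0.94168261; θ=atan2(y, x)=17.5946° ≈ 17.6°
Leg 2: φ1=1.0494019, φ2=0.6559227, Δφ=-0.3934792, Δλ=1.7812272 rad; a=sin²(Δφ/2)+cosφ1·cosφ2·sin²(Δλ/2)=0.2767998617; c=2·atan2(√a, √(1-a))=1.108057830; dist=6371·c=7059.436 ≈ 7059.4 km; running total=16074.7 km
Leg 2 bearing: y=sinΔλ·cosφ2=0.77500411, x=cosφ1·sinφ2-sinφ1·cosφ2·cosΔλ=0.44732026; θ=atan2(y, x)=60.0071° ≈ 60.0°
Leg 3: φ1=0.6559227, φ2=0.3712350, Δφ=-0.2846876, Δλ=-4.9729597 rad; a=sin²(Δφ/2)+cosφ1·cosφ2·sin²(Δλ/2)=0.2942452071; c=2·atan2(√a, √(1-a))=1.146686555; dist=6371·c=7305.540 ≈ 7305.5 km; running total=23380.2 km
Leg 3 bearing: y=sinΔλ·cosφ2=0.90042266, x=cosφ1·sinφ2-sinφ1·cosφ2·cosΔλ=0.14106344; θ=atan2(y, x)=81.0962° ≈ 81.1°
Leg 4: φ1=0.3712350, φ2=0.2573697, Δφ=-0.1138653, Δλ=2.4503184 rad; a=sin²(Δφ/2)+cosφ1·cosφ2·sin²(Δλ/2)=0.8009835766; c=2·atan2(√a, √(1-a))=2.216758651; dist=6371·c=14122.969 ≈ 14123.0 km; running total=37503.2 km
Leg 4 bearing: y=sinΔλ·cosφ2=0.61652137, x=cosφ1·sinφ2-sinφ1·cosφ2·cosΔλ=0.50748098; θ=atan2(y, x)=50.5410° ≈ 50.5°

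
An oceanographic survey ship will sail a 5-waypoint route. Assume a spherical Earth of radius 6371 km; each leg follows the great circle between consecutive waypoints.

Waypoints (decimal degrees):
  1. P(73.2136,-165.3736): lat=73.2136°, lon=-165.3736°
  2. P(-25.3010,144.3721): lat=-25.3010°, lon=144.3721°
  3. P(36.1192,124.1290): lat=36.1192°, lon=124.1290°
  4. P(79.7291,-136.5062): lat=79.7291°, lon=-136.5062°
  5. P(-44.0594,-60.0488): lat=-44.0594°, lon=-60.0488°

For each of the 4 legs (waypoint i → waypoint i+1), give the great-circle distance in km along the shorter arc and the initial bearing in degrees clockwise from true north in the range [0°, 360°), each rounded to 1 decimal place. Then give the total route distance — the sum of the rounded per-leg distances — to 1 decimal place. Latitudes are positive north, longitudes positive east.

Leg 1: φ1=1.2778184, φ2=-0.4415858, Δφ=-1.7194041, Δλ=5.4060823 rad; a=sin²(Δφ/2)+cosφ1·cosφ2·sin²(Δλ/2)=0.6211096652; c=2·atan2(√a, √(1-a))=1.815448974; dist=6371·c=11566.225 ≈ 11566.2 km; running total=11566.2 km
Leg 1 bearing: y=sinΔλ·cosφ2=-0.69513413, x=cosφ1·sinφ2-sinφ1·cosφ2·cosΔλ=-0.67684439; θ=atan2(y, x)=-134.2362° <0 so +360° → 225.7638° ≈ 225.8°
Leg 2: φ1=-0.4415858, φ2=0.6303990, Δφ=1.0719847, Δλ=-0.3533087 rad; a=sin²(Δφ/2)+cosφ1·cosφ2·sin²(Δλ/2)=0.2833632251; c=2·atan2(√a, √(1-a))=1.122674525; dist=6371·c=7152.559 ≈ 7152.6 km; running total=18718.8 km
Leg 2 bearing: y=sinΔλ·cosφ2=-0.27949946, x=cosφ1·sinφ2-sinφ1·cosφ2·cosΔλ=0.85682792; θ=atan2(y, x)=-18.0665° <0 so +360° → 341.9335° ≈ 341.9°
Leg 3: φ1=0.6303990, φ2=1.3915353, Δφ=0.7611363, Δλ=-4.5489424 rad; a=sin²(Δφ/2)+cosφ1·cosφ2·sin²(Δλ/2)=0.2217077313; c=2·atan2(√a, √(1-a))=0.980527313; dist=6371·c=6246.940 ≈ 6246.9 km; running total=24965.7 km
Leg 3 bearing: y=sinΔλ·cosφ2=0.17592613, x=cosφ1·sinφ2-sinφ1·cosφ2·cosΔλ=0.81195052; θ=atan2(y, x)=12.2254° ≈ 12.2°
Leg 4: φ1=1.3915353, φ2=-0.7689816, Δφ=-2.1605169, Δλ=1.3344334 rad; a=sin²(Δφ/2)+cosφ1·cosφ2·sin²(Δλ/2)=0.8271280293; c=2·atan2(√a, √(1-a))=2.283994834; dist=6371·c=14551.331 ≈ 14551.3 km; running total=39517.0 km
Leg 4 bearing: y=sinΔλ·cosφ2=0.69863881, x=cosφ1·sinφ2-sinφ1·cosφ2·cosΔλ=-0.28957351; θ=atan2(y, x)=112.5131° ≈ 112.5°

Leg 1: dist=11566.2 km, bearing=225.8°
Leg 2: dist=7152.6 km, bearing=341.9°
Leg 3: dist=6246.9 km, bearing=12.2°
Leg 4: dist=14551.3 km, bearing=112.5°
Total: 39517.0 km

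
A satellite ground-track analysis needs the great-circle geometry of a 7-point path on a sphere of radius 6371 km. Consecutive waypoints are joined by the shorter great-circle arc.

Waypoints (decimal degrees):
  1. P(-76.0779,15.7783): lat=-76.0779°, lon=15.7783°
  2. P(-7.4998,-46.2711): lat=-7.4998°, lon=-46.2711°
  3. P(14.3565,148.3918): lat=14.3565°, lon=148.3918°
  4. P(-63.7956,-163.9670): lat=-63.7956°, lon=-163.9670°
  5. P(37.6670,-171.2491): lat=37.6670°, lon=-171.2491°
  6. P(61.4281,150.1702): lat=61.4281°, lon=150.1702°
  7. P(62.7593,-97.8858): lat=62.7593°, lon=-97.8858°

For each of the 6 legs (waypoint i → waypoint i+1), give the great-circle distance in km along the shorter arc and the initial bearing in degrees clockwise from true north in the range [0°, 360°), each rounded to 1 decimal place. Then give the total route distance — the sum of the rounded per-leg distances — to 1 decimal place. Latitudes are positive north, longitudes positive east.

Leg 1: φ1=-1.3278098, φ2=-0.1308962, Δφ=1.1969136, Δλ=-1.0829663 rad; a=sin²(Δφ/2)+cosφ1·cosφ2·sin²(Δλ/2)=0.3807517357; c=2·atan2(√a, √(1-a))=1.329978916; dist=6371·c=8473.296 ≈ 8473.3 km; running total=8473.3 km
Leg 1 bearing: y=sinΔλ·cosφ2=-0.87579524, x=cosφ1·sinφ2-sinφ1·cosφ2·cosΔλ=0.41964521; θ=atan2(y, x)=-64.3982° <0 so +360° → 295.6018° ≈ 295.6°
Leg 2: φ1=-0.1308962, φ2=0.2505682, Δφ=0.3814644, Δλ=3.3975085 rad; a=sin²(Δφ/2)+cosφ1·cosφ2·sin²(Δλ/2)=0.9807833346; c=2·atan2(√a, √(1-a))=2.863448546; dist=6371·c=18243.031 ≈ 18243.0 km; running total=26716.3 km
Leg 2 bearing: y=sinΔλ·cosφ2=-0.24522670, x=cosφ1·sinφ2-sinφ1·cosφ2·cosΔλ=0.12350468; θ=atan2(y, x)=-63.2686° <0 so +360° → 296.7314° ≈ 296.7°
Leg 3: φ1=0.2505682, φ2=-1.1134433, Δφ=-1.3640115, Δλ=-5.4516895 rad; a=sin²(Δφ/2)+cosφ1·cosφ2·sin²(Δλ/2)=0.4671207491; c=2·atan2(√a, √(1-a))=1.504990341; dist=6371·c=9588.293 ≈ 9588.3 km; running total=36304.6 km
Leg 3 bearing: y=sinΔλ·cosφ2=0.32629726, x=cosφ1·sinφ2-sinφ1·cosφ2·cosΔλ=-0.94297716; θ=atan2(y, x)=160.9129° ≈ 160.9°
Leg 4: φ1=-1.1134433, φ2=0.6574132, Δφ=1.7708564, Δλ=-0.1270966 rad; a=sin²(Δφ/2)+cosφ1·cosφ2·sin²(Δλ/2)=0.6007737997; c=2·atan2(√a, √(1-a))=1.773734015; dist=6371·c=11300.459 ≈ 11300.5 km; running total=47605.1 km
Leg 4 bearing: y=sinΔλ·cosφ2=-0.10033595, x=cosφ1·sinφ2-sinφ1·cosφ2·cosΔλ=0.97432606; θ=atan2(y, x)=-5.8796° <0 so +360° → 354.1204° ≈ 354.1°
Leg 5: φ1=0.6574132, φ2=1.0721226, Δφ=0.4147094, Δλ=5.6098251 rad; a=sin²(Δφ/2)+cosφ1·cosφ2·sin²(Δλ/2)=0.0836994896; c=2·atan2(√a, √(1-a))=0.587009027; dist=6371·c=3739.835 ≈ 3739.8 km; running total=51344.9 km
Leg 5 bearing: y=sinΔλ·cosφ2=-0.29825149, x=cosφ1·sinφ2-sinφ1·cosφ2·cosΔλ=0.46671361; θ=atan2(y, x)=-32.5805° <0 so +360° → 327.4195° ≈ 327.4°
Leg 6: φ1=1.0721226, φ2=1.0953564, Δφ=0.0232338, Δλ=-4.3293939 rad; a=sin²(Δφ/2)+cosφ1·cosφ2·sin²(Δλ/2)=0.1504962647; c=2·atan2(√a, √(1-a))=0.796787704; dist=6371·c=5076.334 ≈ 5076.3 km; running total=56421.2 km
Leg 6 bearing: y=sinΔλ·cosφ2=0.42456689, x=cosφ1·sinφ2-sinφ1·cosφ2·cosΔλ=0.57544028; θ=atan2(y, x)=36.4204° ≈ 36.4°

Leg 1: dist=8473.3 km, bearing=295.6°
Leg 2: dist=18243.0 km, bearing=296.7°
Leg 3: dist=9588.3 km, bearing=160.9°
Leg 4: dist=11300.5 km, bearing=354.1°
Leg 5: dist=3739.8 km, bearing=327.4°
Leg 6: dist=5076.3 km, bearing=36.4°
Total: 56421.2 km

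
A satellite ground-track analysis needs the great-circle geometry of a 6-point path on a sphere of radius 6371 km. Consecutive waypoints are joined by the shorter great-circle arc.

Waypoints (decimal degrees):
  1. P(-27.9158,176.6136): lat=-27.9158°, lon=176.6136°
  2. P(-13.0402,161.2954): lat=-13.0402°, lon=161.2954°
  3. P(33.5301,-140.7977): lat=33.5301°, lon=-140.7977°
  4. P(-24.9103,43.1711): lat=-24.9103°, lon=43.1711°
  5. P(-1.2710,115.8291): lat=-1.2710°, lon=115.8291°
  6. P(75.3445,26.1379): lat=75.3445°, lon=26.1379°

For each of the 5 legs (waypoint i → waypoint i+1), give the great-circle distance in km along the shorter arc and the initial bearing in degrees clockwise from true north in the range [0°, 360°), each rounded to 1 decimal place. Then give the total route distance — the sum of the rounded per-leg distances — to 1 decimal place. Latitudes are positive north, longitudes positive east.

Leg 1: dist=2293.5 km, bearing=313.1°
Leg 2: dist=8020.7 km, bearing=47.9°
Leg 3: dist=18982.4 km, bearing=337.1°
Leg 4: dist=8202.0 km, bearing=83.7°
Leg 5: dist=10135.6 km, bearing=345.3°
Total: 47634.2 km

Leg 1: φ1=-0.4872226, φ2=-0.2275944, Δφ=0.2596282, Δλ=-0.2673530 rad; a=sin²(Δφ/2)+cosφ1·cosφ2·sin²(Δλ/2)=0.0320487130; c=2·atan2(√a, √(1-a))=0.359983676; dist=6371·c=2293.456 ≈ 2293.5 km; running total=2293.5 km
Leg 1 bearing: y=sinΔλ·cosφ2=-0.25736677, x=cosφ1·sinφ2-sinφ1·cosφ2·cosΔλ=0.24051761; θ=atan2(y, x)=-46.9382° <0 so +360° → 313.0618° ≈ 313.1°
Leg 2: φ1=-0.2275944, φ2=0.5852106, Δφ=0.8128051, Δλ=-5.2725192 rad; a=sin²(Δφ/2)+cosφ1·cosφ2·sin²(Δλ/2)=0.3465847690; c=2·atan2(√a, √(1-a))=1.258935262; dist=6371·c=8020.677 ≈ 8020.7 km; running total=10314.2 km
Leg 2 bearing: y=sinΔλ·cosφ2=0.70621057, x=cosφ1·sinφ2-sinφ1·cosφ2·cosΔλ=0.63806088; θ=atan2(y, x)=47.9022° ≈ 47.9°
Leg 3: φ1=0.5852106, φ2=-0.4347668, Δφ=-1.0199774, Δλ=3.2108613 rad; a=sin²(Δφ/2)+cosφ1·cosφ2·sin²(Δλ/2)=0.9934457828; c=2·atan2(√a, √(1-a))=2.979499018; dist=6371·c=18982.388 ≈ 18982.4 km; running total=29296.6 km
Leg 3 bearing: y=sinΔλ·cosφ2=-0.06277422, x=cosφ1·sinφ2-sinφ1·cosφ2·cosΔλ=0.14867560; θ=atan2(y, x)=-22.8906° <0 so +360° → 337.1094° ≈ 337.1°
Leg 4: φ1=-0.4347668, φ2=-0.0221831, Δφ=0.4125836, Δλ=1.2681213 rad; a=sin²(Δφ/2)+cosφ1·cosφ2·sin²(Δλ/2)=0.3601897446; c=2·atan2(√a, √(1-a))=1.287397496; dist=6371·c=8202.009 ≈ 8202.0 km; running total=37498.6 km
Leg 4 bearing: y=sinΔλ·cosφ2=0.95430770, x=cosφ1·sinφ2-sinφ1·cosφ2·cosΔλ=0.10540007; θ=atan2(y, x)=83.6974° ≈ 83.7°
Leg 5: φ1=-0.0221831, φ2=1.3150096, Δφ=1.3371927, Δλ=-1.5654068 rad; a=sin²(Δφ/2)+cosφ1·cosφ2·sin²(Δλ/2)=0.5100481899; c=2·atan2(√a, √(1-a))=1.590894060; dist=6371·c=10135.586 ≈ 10135.6 km; running total=47634.2 km
Leg 5 bearing: y=sinΔλ·cosφ2=-0.25300294, x=cosφ1·sinφ2-sinφ1·cosφ2·cosΔλ=0.96725676; θ=atan2(y, x)=-14.6583° <0 so +360° → 345.3417° ≈ 345.3°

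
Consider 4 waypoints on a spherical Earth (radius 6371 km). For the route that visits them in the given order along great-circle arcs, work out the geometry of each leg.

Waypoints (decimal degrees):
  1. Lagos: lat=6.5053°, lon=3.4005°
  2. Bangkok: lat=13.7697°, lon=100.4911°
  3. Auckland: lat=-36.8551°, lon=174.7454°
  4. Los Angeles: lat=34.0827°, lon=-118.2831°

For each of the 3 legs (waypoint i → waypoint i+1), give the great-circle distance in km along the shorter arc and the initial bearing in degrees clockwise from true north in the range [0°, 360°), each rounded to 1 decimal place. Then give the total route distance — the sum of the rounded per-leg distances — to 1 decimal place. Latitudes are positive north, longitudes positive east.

Leg 1: φ1=0.1135389, φ2=0.2403266, Δφ=0.1267877, Δλ=1.6945506 rad; a=sin²(Δφ/2)+cosφ1·cosφ2·sin²(Δλ/2)=0.5460763295; c=2·atan2(√a, √(1-a))=1.663079915; dist=6371·c=10595.482 ≈ 10595.5 km; running total=10595.5 km
Leg 1 bearing: y=sinΔλ·cosφ2=0.96383229, x=cosφ1·sinφ2-sinφ1·cosφ2·cosΔλ=0.25007041; θ=atan2(y, x)=75.4551° ≈ 75.5°
Leg 2: φ1=0.2403266, φ2=-0.6432428, Δφ=-0.8835694, Δλ=1.2959820 rad; a=sin²(Δφ/2)+cosφ1·cosφ2·sin²(Δλ/2)=0.4659332776; c=2·atan2(√a, √(1-a))=1.502610057; dist=6371·c=9573.129 ≈ 9573.1 km; running total=20168.6 km
Leg 2 bearing: y=sinΔλ·cosφ2=0.77012960, x=cosφ1·sinφ2-sinφ1·cosφ2·cosΔλ=-0.63423830; θ=atan2(y, x)=129.4731° ≈ 129.5°
Leg 3: φ1=-0.6432428, φ2=0.5948553, Δφ=1.2380982, Δλ=-5.1143121 rad; a=sin²(Δφ/2)+cosφ1·cosφ2·sin²(Δλ/2)=0.5384359806; c=2·atan2(√a, √(1-a))=1.647744200; dist=6371·c=10497.778 ≈ 10497.8 km; running total=30666.4 km
Leg 3 bearing: y=sinΔλ·cosφ2=0.76222828, x=cosφ1·sinφ2-sinφ1·cosφ2·cosΔλ=0.64272759; θ=atan2(y, x)=49.8617° ≈ 49.9°

Leg 1: dist=10595.5 km, bearing=75.5°
Leg 2: dist=9573.1 km, bearing=129.5°
Leg 3: dist=10497.8 km, bearing=49.9°
Total: 30666.4 km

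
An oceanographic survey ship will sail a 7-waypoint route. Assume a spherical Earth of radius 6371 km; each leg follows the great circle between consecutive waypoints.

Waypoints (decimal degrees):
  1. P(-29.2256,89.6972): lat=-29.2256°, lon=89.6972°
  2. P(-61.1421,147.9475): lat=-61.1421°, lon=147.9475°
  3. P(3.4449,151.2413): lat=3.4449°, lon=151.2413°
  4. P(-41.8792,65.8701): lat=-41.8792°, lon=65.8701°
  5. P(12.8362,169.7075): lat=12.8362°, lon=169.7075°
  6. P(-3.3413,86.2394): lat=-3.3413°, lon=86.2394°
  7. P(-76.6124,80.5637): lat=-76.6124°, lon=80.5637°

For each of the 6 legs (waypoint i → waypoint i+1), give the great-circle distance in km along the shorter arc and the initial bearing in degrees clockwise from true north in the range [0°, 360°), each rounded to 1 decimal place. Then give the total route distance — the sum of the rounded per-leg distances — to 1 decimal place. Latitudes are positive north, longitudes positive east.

Leg 1: dist=5505.7 km, bearing=147.3°
Leg 2: dist=7187.4 km, bearing=3.6°
Leg 3: dist=9881.0 km, bearing=227.9°
Leg 4: dist=12095.8 km, bearing=89.4°
Leg 5: dist=9383.6 km, bearing=265.3°
Leg 6: dist=8154.9 km, bearing=181.4°
Total: 52208.4 km

Leg 1: φ1=-0.5100829, φ2=-1.0671310, Δφ=-0.5570480, Δλ=1.0166595 rad; a=sin²(Δφ/2)+cosφ1·cosφ2·sin²(Δλ/2)=0.1753707788; c=2·atan2(√a, √(1-a))=0.864187301; dist=6371·c=5505.737 ≈ 5505.7 km; running total=5505.7 km
Leg 1 bearing: y=sinΔλ·cosφ2=0.41041446, x=cosφ1·sinφ2-sinφ1·cosφ2·cosΔλ=-0.64033073; θ=atan2(y, x)=147.3425° ≈ 147.3°
Leg 2: φ1=-1.0671310, φ2=0.0601248, Δφ=1.1272558, Δλ=0.0574877 rad; a=sin²(Δφ/2)+cosφ1·cosφ2·sin²(Δλ/2)=0.2858278885; c=2·atan2(√a, √(1-a))=1.128136738; dist=6371·c=7187.359 ≈ 7187.4 km; running total=12693.1 km
Leg 2 bearing: y=sinΔλ·cosφ2=0.05735218, x=cosφ1·sinφ2-sinφ1·cosφ2·cosΔλ=0.90179374; θ=atan2(y, x)=3.6390° ≈ 3.6°
Leg 3: φ1=0.0601248, φ2=-0.7309299, Δφ=-0.7910548, Δλ=-1.4900085 rad; a=sin²(Δφ/2)+cosφ1·cosφ2·sin²(Δλ/2)=0.4900680048; c=2·atan2(√a, √(1-a))=1.550931030; dist=6371·c=9880.982 ≈ 9881.0 km; running total=22574.1 km
Leg 3 bearing: y=sinΔλ·cosφ2=-0.74212553, x=cosφ1·sinφ2-sinφ1·cosφ2·cosΔλ=-0.66996650; θ=atan2(y, x)=-132.0747° <0 so +360° → 227.9253° ≈ 227.9°
Leg 4: φ1=-0.7309299, φ2=0.2240340, Δφ=0.9549639, Δλ=1.8123045 rad; a=sin²(Δφ/2)+cosφ1·cosφ2·sin²(Δλ/2)=0.6609657333; c=2·atan2(√a, √(1-a))=1.898565182; dist=6371·c=12095.759 ≈ 12095.8 km; running total=34669.9 km
Leg 4 bearing: y=sinΔλ·cosφ2=0.94671283, x=cosφ1·sinφ2-sinφ1·cosφ2·cosΔλ=0.00974442; θ=atan2(y, x)=89.4103° ≈ 89.4°
Leg 5: φ1=0.2240340, φ2=-0.0583167, Δφ=-0.2823506, Δλ=-1.4567932 rad; a=sin²(Δφ/2)+cosφ1·cosφ2·sin²(Δλ/2)=0.4511117961; c=2·atan2(√a, √(1-a))=1.472863451; dist=6371·c=9383.613 ≈ 9383.6 km; running total=44053.5 km
Leg 5 bearing: y=sinΔλ·cosφ2=-0.99181977, x=cosφ1·sinφ2-sinφ1·cosφ2·cosΔλ=-0.08205676; θ=atan2(y, x)=-94.7295° <0 so +360° → 265.2705° ≈ 265.3°
Leg 6: φ1=-0.0583167, φ2=-1.3371386, Δφ=-1.2788219, Δλ=-0.0990597 rad; a=sin²(Δφ/2)+cosφ1·cosφ2·sin²(Δλ/2)=0.3566447747; c=2·atan2(√a, √(1-a))=1.280004968; dist=6371·c=8154.912 ≈ 8154.9 km; running total=52208.4 km
Leg 6 bearing: y=sinΔλ·cosφ2=-0.02289852, x=cosφ1·sinφ2-sinφ1·cosφ2·cosΔλ=-0.95774359; θ=atan2(y, x)=-178.6304° <0 so +360° → 181.3696° ≈ 181.4°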